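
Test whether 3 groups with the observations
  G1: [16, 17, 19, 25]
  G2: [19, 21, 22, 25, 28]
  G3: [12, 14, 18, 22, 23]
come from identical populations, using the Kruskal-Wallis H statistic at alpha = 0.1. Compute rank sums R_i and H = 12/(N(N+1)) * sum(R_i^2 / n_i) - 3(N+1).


Step 1: Combine all N = 14 observations and assign midranks.
sorted (value, group, rank): (12,G3,1), (14,G3,2), (16,G1,3), (17,G1,4), (18,G3,5), (19,G1,6.5), (19,G2,6.5), (21,G2,8), (22,G2,9.5), (22,G3,9.5), (23,G3,11), (25,G1,12.5), (25,G2,12.5), (28,G2,14)
Step 2: Sum ranks within each group.
R_1 = 26 (n_1 = 4)
R_2 = 50.5 (n_2 = 5)
R_3 = 28.5 (n_3 = 5)
Step 3: H = 12/(N(N+1)) * sum(R_i^2/n_i) - 3(N+1)
     = 12/(14*15) * (26^2/4 + 50.5^2/5 + 28.5^2/5) - 3*15
     = 0.057143 * 841.5 - 45
     = 3.085714.
Step 4: Ties present; correction factor C = 1 - 18/(14^3 - 14) = 0.993407. Corrected H = 3.085714 / 0.993407 = 3.106195.
Step 5: Under H0, H ~ chi^2(2); p-value = 0.211592.
Step 6: alpha = 0.1. fail to reject H0.

H = 3.1062, df = 2, p = 0.211592, fail to reject H0.


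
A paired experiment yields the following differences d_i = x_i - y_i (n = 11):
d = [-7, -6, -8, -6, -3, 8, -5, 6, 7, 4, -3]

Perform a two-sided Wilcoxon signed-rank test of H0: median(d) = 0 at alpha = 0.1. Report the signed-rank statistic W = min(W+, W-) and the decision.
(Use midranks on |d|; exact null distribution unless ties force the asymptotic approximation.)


Step 1: Drop any zero differences (none here) and take |d_i|.
|d| = [7, 6, 8, 6, 3, 8, 5, 6, 7, 4, 3]
Step 2: Midrank |d_i| (ties get averaged ranks).
ranks: |7|->8.5, |6|->6, |8|->10.5, |6|->6, |3|->1.5, |8|->10.5, |5|->4, |6|->6, |7|->8.5, |4|->3, |3|->1.5
Step 3: Attach original signs; sum ranks with positive sign and with negative sign.
W+ = 10.5 + 6 + 8.5 + 3 = 28
W- = 8.5 + 6 + 10.5 + 6 + 1.5 + 4 + 1.5 = 38
(Check: W+ + W- = 66 should equal n(n+1)/2 = 66.)
Step 4: Test statistic W = min(W+, W-) = 28.
Step 5: Ties in |d|, so use the tie-corrected normal approximation.
        E[W] = n(n+1)/4 = 11*12/4 = 33.
        Tie groups: |d|=3 (t=2), |d|=6 (t=3), |d|=7 (t=2), |d|=8 (t=2); sum(t^3 - t) = 42.
        Var[W] = n(n+1)(2n+1)/24 - sum(t^3-t)/48 = 3036/24 - 42/48 = 125.625.
        z = (W - E[W]) / sqrt(Var[W]) = (28 - 33) / 11.2083 = -0.4461.
        Two-sided p = 2*Phi(z) = 0.655525.
Step 6: alpha = 0.1. fail to reject H0.

W+ = 28, W- = 38, W = min = 28, p = 0.655525, fail to reject H0.


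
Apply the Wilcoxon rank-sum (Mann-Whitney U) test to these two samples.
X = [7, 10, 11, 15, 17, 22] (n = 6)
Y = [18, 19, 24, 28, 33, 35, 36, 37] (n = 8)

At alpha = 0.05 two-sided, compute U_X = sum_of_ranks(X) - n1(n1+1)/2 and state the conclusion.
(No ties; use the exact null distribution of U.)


Step 1: Combine and sort all 14 observations; assign midranks.
sorted (value, group): (7,X), (10,X), (11,X), (15,X), (17,X), (18,Y), (19,Y), (22,X), (24,Y), (28,Y), (33,Y), (35,Y), (36,Y), (37,Y)
ranks: 7->1, 10->2, 11->3, 15->4, 17->5, 18->6, 19->7, 22->8, 24->9, 28->10, 33->11, 35->12, 36->13, 37->14
Step 2: Rank sum for X: R1 = 1 + 2 + 3 + 4 + 5 + 8 = 23.
Step 3: U_X = R1 - n1(n1+1)/2 = 23 - 6*7/2 = 23 - 21 = 2.
       U_Y = n1*n2 - U_X = 48 - 2 = 46.
Step 4: No ties, so the exact null distribution of U (based on enumerating the C(14,6) = 3003 equally likely rank assignments) gives the two-sided p-value.
Step 5: p-value = 0.002664; compare to alpha = 0.05. reject H0.

U_X = 2, p = 0.002664, reject H0 at alpha = 0.05.


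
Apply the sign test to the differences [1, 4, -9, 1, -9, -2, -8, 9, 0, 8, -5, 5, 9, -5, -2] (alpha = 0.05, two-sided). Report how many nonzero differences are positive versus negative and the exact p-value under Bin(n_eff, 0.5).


Step 1: Discard zero differences. Original n = 15; n_eff = number of nonzero differences = 14.
Nonzero differences (with sign): +1, +4, -9, +1, -9, -2, -8, +9, +8, -5, +5, +9, -5, -2
Step 2: Count signs: positive = 7, negative = 7.
Step 3: Under H0: P(positive) = 0.5, so the number of positives S ~ Bin(14, 0.5).
Step 4: Two-sided exact p-value = sum of Bin(14,0.5) probabilities at or below the observed probability = 1.000000.
Step 5: alpha = 0.05. fail to reject H0.

n_eff = 14, pos = 7, neg = 7, p = 1.000000, fail to reject H0.


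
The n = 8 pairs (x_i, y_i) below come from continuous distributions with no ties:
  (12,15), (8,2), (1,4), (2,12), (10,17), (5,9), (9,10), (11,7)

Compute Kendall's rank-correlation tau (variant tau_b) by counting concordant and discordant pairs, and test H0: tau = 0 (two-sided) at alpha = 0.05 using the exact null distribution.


Step 1: Enumerate the 28 unordered pairs (i,j) with i<j and classify each by sign(x_j-x_i) * sign(y_j-y_i).
  (1,2):dx=-4,dy=-13->C; (1,3):dx=-11,dy=-11->C; (1,4):dx=-10,dy=-3->C; (1,5):dx=-2,dy=+2->D
  (1,6):dx=-7,dy=-6->C; (1,7):dx=-3,dy=-5->C; (1,8):dx=-1,dy=-8->C; (2,3):dx=-7,dy=+2->D
  (2,4):dx=-6,dy=+10->D; (2,5):dx=+2,dy=+15->C; (2,6):dx=-3,dy=+7->D; (2,7):dx=+1,dy=+8->C
  (2,8):dx=+3,dy=+5->C; (3,4):dx=+1,dy=+8->C; (3,5):dx=+9,dy=+13->C; (3,6):dx=+4,dy=+5->C
  (3,7):dx=+8,dy=+6->C; (3,8):dx=+10,dy=+3->C; (4,5):dx=+8,dy=+5->C; (4,6):dx=+3,dy=-3->D
  (4,7):dx=+7,dy=-2->D; (4,8):dx=+9,dy=-5->D; (5,6):dx=-5,dy=-8->C; (5,7):dx=-1,dy=-7->C
  (5,8):dx=+1,dy=-10->D; (6,7):dx=+4,dy=+1->C; (6,8):dx=+6,dy=-2->D; (7,8):dx=+2,dy=-3->D
Step 2: C = 18, D = 10, total pairs = 28.
Step 3: tau = (C - D)/(n(n-1)/2) = (18 - 10)/28 = 0.285714.
Step 4: Exact two-sided p-value (enumerate n! = 40320 permutations of y under H0): p = 0.398760.
Step 5: alpha = 0.05. fail to reject H0.

tau_b = 0.2857 (C=18, D=10), p = 0.398760, fail to reject H0.


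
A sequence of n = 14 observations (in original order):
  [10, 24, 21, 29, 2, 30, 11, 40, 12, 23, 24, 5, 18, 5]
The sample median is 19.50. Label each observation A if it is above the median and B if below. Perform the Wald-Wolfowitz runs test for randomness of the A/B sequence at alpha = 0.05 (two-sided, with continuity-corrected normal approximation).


Step 1: Compute median = 19.50; label A = above, B = below.
Labels in order: BAAABABABAABBB  (n_A = 7, n_B = 7)
Step 2: Count runs R = 9.
Step 3: Under H0 (random ordering), E[R] = 2*n_A*n_B/(n_A+n_B) + 1 = 2*7*7/14 + 1 = 8.0000.
        Var[R] = 2*n_A*n_B*(2*n_A*n_B - n_A - n_B) / ((n_A+n_B)^2 * (n_A+n_B-1)) = 8232/2548 = 3.2308.
        SD[R] = 1.7974.
Step 4: Continuity-corrected z = (R - 0.5 - E[R]) / SD[R] = (9 - 0.5 - 8.0000) / 1.7974 = 0.2782.
Step 5: Two-sided p-value via normal approximation = 2*(1 - Phi(|z|)) = 0.780879.
Step 6: alpha = 0.05. fail to reject H0.

R = 9, z = 0.2782, p = 0.780879, fail to reject H0.


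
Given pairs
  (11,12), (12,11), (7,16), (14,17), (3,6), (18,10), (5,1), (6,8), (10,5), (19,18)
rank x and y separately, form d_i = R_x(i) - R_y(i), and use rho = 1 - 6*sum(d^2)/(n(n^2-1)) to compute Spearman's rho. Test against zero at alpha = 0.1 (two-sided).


Step 1: Rank x and y separately (midranks; no ties here).
rank(x): 11->6, 12->7, 7->4, 14->8, 3->1, 18->9, 5->2, 6->3, 10->5, 19->10
rank(y): 12->7, 11->6, 16->8, 17->9, 6->3, 10->5, 1->1, 8->4, 5->2, 18->10
Step 2: d_i = R_x(i) - R_y(i); compute d_i^2.
  (6-7)^2=1, (7-6)^2=1, (4-8)^2=16, (8-9)^2=1, (1-3)^2=4, (9-5)^2=16, (2-1)^2=1, (3-4)^2=1, (5-2)^2=9, (10-10)^2=0
sum(d^2) = 50.
Step 3: rho = 1 - 6*50 / (10*(10^2 - 1)) = 1 - 300/990 = 0.696970.
Step 4: Under H0, t = rho * sqrt((n-2)/(1-rho^2)) = 2.7490 ~ t(8).
Step 5: Two-sided p-value from the t-distribution with 8 df = 0.025097.
Step 6: alpha = 0.1. reject H0.

rho = 0.6970, p = 0.025097, reject H0 at alpha = 0.1.


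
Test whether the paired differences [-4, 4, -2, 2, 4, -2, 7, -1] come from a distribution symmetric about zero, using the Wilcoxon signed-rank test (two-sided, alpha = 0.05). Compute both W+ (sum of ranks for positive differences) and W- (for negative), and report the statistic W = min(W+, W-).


Step 1: Drop any zero differences (none here) and take |d_i|.
|d| = [4, 4, 2, 2, 4, 2, 7, 1]
Step 2: Midrank |d_i| (ties get averaged ranks).
ranks: |4|->6, |4|->6, |2|->3, |2|->3, |4|->6, |2|->3, |7|->8, |1|->1
Step 3: Attach original signs; sum ranks with positive sign and with negative sign.
W+ = 6 + 3 + 6 + 8 = 23
W- = 6 + 3 + 3 + 1 = 13
(Check: W+ + W- = 36 should equal n(n+1)/2 = 36.)
Step 4: Test statistic W = min(W+, W-) = 13.
Step 5: Ties in |d|, so use the tie-corrected normal approximation.
        E[W] = n(n+1)/4 = 8*9/4 = 18.
        Tie groups: |d|=2 (t=3), |d|=4 (t=3); sum(t^3 - t) = 48.
        Var[W] = n(n+1)(2n+1)/24 - sum(t^3-t)/48 = 1224/24 - 48/48 = 50.
        z = (W - E[W]) / sqrt(Var[W]) = (13 - 18) / 7.0711 = -0.7071.
        Two-sided p = 2*Phi(z) = 0.479500.
Step 6: alpha = 0.05. fail to reject H0.

W+ = 23, W- = 13, W = min = 13, p = 0.479500, fail to reject H0.


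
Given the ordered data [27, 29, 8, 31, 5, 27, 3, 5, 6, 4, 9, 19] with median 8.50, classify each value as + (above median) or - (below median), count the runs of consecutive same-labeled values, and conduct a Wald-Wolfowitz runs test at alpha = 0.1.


Step 1: Compute median = 8.50; label A = above, B = below.
Labels in order: AABABABBBBAA  (n_A = 6, n_B = 6)
Step 2: Count runs R = 7.
Step 3: Under H0 (random ordering), E[R] = 2*n_A*n_B/(n_A+n_B) + 1 = 2*6*6/12 + 1 = 7.0000.
        Var[R] = 2*n_A*n_B*(2*n_A*n_B - n_A - n_B) / ((n_A+n_B)^2 * (n_A+n_B-1)) = 4320/1584 = 2.7273.
        SD[R] = 1.6514.
Step 4: R = E[R], so z = 0 with no continuity correction.
Step 5: Two-sided p-value via normal approximation = 2*(1 - Phi(|z|)) = 1.000000.
Step 6: alpha = 0.1. fail to reject H0.

R = 7, z = 0.0000, p = 1.000000, fail to reject H0.


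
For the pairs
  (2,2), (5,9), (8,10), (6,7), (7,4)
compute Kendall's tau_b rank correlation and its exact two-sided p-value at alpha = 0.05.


Step 1: Enumerate the 10 unordered pairs (i,j) with i<j and classify each by sign(x_j-x_i) * sign(y_j-y_i).
  (1,2):dx=+3,dy=+7->C; (1,3):dx=+6,dy=+8->C; (1,4):dx=+4,dy=+5->C; (1,5):dx=+5,dy=+2->C
  (2,3):dx=+3,dy=+1->C; (2,4):dx=+1,dy=-2->D; (2,5):dx=+2,dy=-5->D; (3,4):dx=-2,dy=-3->C
  (3,5):dx=-1,dy=-6->C; (4,5):dx=+1,dy=-3->D
Step 2: C = 7, D = 3, total pairs = 10.
Step 3: tau = (C - D)/(n(n-1)/2) = (7 - 3)/10 = 0.400000.
Step 4: Exact two-sided p-value (enumerate n! = 120 permutations of y under H0): p = 0.483333.
Step 5: alpha = 0.05. fail to reject H0.

tau_b = 0.4000 (C=7, D=3), p = 0.483333, fail to reject H0.


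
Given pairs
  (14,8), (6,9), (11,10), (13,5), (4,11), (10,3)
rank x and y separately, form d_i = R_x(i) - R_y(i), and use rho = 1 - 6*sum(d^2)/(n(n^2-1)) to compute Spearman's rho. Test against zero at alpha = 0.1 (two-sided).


Step 1: Rank x and y separately (midranks; no ties here).
rank(x): 14->6, 6->2, 11->4, 13->5, 4->1, 10->3
rank(y): 8->3, 9->4, 10->5, 5->2, 11->6, 3->1
Step 2: d_i = R_x(i) - R_y(i); compute d_i^2.
  (6-3)^2=9, (2-4)^2=4, (4-5)^2=1, (5-2)^2=9, (1-6)^2=25, (3-1)^2=4
sum(d^2) = 52.
Step 3: rho = 1 - 6*52 / (6*(6^2 - 1)) = 1 - 312/210 = -0.485714.
Step 4: Under H0, t = rho * sqrt((n-2)/(1-rho^2)) = -1.1113 ~ t(4).
Step 5: Two-sided p-value from the t-distribution with 4 df = 0.328723.
Step 6: alpha = 0.1. fail to reject H0.

rho = -0.4857, p = 0.328723, fail to reject H0 at alpha = 0.1.


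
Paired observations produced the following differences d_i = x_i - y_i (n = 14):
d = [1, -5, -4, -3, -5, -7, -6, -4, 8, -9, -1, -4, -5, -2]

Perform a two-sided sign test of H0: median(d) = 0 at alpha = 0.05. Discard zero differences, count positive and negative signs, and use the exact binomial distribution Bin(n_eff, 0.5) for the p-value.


Step 1: Discard zero differences. Original n = 14; n_eff = number of nonzero differences = 14.
Nonzero differences (with sign): +1, -5, -4, -3, -5, -7, -6, -4, +8, -9, -1, -4, -5, -2
Step 2: Count signs: positive = 2, negative = 12.
Step 3: Under H0: P(positive) = 0.5, so the number of positives S ~ Bin(14, 0.5).
Step 4: Two-sided exact p-value = sum of Bin(14,0.5) probabilities at or below the observed probability = 0.012939.
Step 5: alpha = 0.05. reject H0.

n_eff = 14, pos = 2, neg = 12, p = 0.012939, reject H0.


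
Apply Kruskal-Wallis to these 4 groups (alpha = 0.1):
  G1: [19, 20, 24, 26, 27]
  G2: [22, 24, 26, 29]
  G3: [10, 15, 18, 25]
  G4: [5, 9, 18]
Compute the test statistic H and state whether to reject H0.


Step 1: Combine all N = 16 observations and assign midranks.
sorted (value, group, rank): (5,G4,1), (9,G4,2), (10,G3,3), (15,G3,4), (18,G3,5.5), (18,G4,5.5), (19,G1,7), (20,G1,8), (22,G2,9), (24,G1,10.5), (24,G2,10.5), (25,G3,12), (26,G1,13.5), (26,G2,13.5), (27,G1,15), (29,G2,16)
Step 2: Sum ranks within each group.
R_1 = 54 (n_1 = 5)
R_2 = 49 (n_2 = 4)
R_3 = 24.5 (n_3 = 4)
R_4 = 8.5 (n_4 = 3)
Step 3: H = 12/(N(N+1)) * sum(R_i^2/n_i) - 3(N+1)
     = 12/(16*17) * (54^2/5 + 49^2/4 + 24.5^2/4 + 8.5^2/3) - 3*17
     = 0.044118 * 1357.6 - 51
     = 8.893934.
Step 4: Ties present; correction factor C = 1 - 18/(16^3 - 16) = 0.995588. Corrected H = 8.893934 / 0.995588 = 8.933346.
Step 5: Under H0, H ~ chi^2(3); p-value = 0.030190.
Step 6: alpha = 0.1. reject H0.

H = 8.9333, df = 3, p = 0.030190, reject H0.


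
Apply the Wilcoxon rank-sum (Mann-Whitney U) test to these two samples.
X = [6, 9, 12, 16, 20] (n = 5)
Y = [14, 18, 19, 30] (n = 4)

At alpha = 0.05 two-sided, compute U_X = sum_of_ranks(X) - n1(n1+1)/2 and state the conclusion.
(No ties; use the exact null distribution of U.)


Step 1: Combine and sort all 9 observations; assign midranks.
sorted (value, group): (6,X), (9,X), (12,X), (14,Y), (16,X), (18,Y), (19,Y), (20,X), (30,Y)
ranks: 6->1, 9->2, 12->3, 14->4, 16->5, 18->6, 19->7, 20->8, 30->9
Step 2: Rank sum for X: R1 = 1 + 2 + 3 + 5 + 8 = 19.
Step 3: U_X = R1 - n1(n1+1)/2 = 19 - 5*6/2 = 19 - 15 = 4.
       U_Y = n1*n2 - U_X = 20 - 4 = 16.
Step 4: No ties, so the exact null distribution of U (based on enumerating the C(9,5) = 126 equally likely rank assignments) gives the two-sided p-value.
Step 5: p-value = 0.190476; compare to alpha = 0.05. fail to reject H0.

U_X = 4, p = 0.190476, fail to reject H0 at alpha = 0.05.


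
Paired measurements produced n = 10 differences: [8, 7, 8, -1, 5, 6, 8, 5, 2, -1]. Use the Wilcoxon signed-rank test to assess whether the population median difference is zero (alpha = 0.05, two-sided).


Step 1: Drop any zero differences (none here) and take |d_i|.
|d| = [8, 7, 8, 1, 5, 6, 8, 5, 2, 1]
Step 2: Midrank |d_i| (ties get averaged ranks).
ranks: |8|->9, |7|->7, |8|->9, |1|->1.5, |5|->4.5, |6|->6, |8|->9, |5|->4.5, |2|->3, |1|->1.5
Step 3: Attach original signs; sum ranks with positive sign and with negative sign.
W+ = 9 + 7 + 9 + 4.5 + 6 + 9 + 4.5 + 3 = 52
W- = 1.5 + 1.5 = 3
(Check: W+ + W- = 55 should equal n(n+1)/2 = 55.)
Step 4: Test statistic W = min(W+, W-) = 3.
Step 5: Ties in |d|, so use the tie-corrected normal approximation.
        E[W] = n(n+1)/4 = 10*11/4 = 27.5.
        Tie groups: |d|=1 (t=2), |d|=5 (t=2), |d|=8 (t=3); sum(t^3 - t) = 36.
        Var[W] = n(n+1)(2n+1)/24 - sum(t^3-t)/48 = 2310/24 - 36/48 = 95.5.
        z = (W - E[W]) / sqrt(Var[W]) = (3 - 27.5) / 9.7724 = -2.5071.
        Two-sided p = 2*Phi(z) = 0.012174.
Step 6: alpha = 0.05. reject H0.

W+ = 52, W- = 3, W = min = 3, p = 0.012174, reject H0.


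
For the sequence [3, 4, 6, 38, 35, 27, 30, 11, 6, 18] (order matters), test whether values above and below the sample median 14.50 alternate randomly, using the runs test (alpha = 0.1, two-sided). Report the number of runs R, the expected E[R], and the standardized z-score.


Step 1: Compute median = 14.50; label A = above, B = below.
Labels in order: BBBAAAABBA  (n_A = 5, n_B = 5)
Step 2: Count runs R = 4.
Step 3: Under H0 (random ordering), E[R] = 2*n_A*n_B/(n_A+n_B) + 1 = 2*5*5/10 + 1 = 6.0000.
        Var[R] = 2*n_A*n_B*(2*n_A*n_B - n_A - n_B) / ((n_A+n_B)^2 * (n_A+n_B-1)) = 2000/900 = 2.2222.
        SD[R] = 1.4907.
Step 4: Continuity-corrected z = (R + 0.5 - E[R]) / SD[R] = (4 + 0.5 - 6.0000) / 1.4907 = -1.0062.
Step 5: Two-sided p-value via normal approximation = 2*(1 - Phi(|z|)) = 0.314305.
Step 6: alpha = 0.1. fail to reject H0.

R = 4, z = -1.0062, p = 0.314305, fail to reject H0.


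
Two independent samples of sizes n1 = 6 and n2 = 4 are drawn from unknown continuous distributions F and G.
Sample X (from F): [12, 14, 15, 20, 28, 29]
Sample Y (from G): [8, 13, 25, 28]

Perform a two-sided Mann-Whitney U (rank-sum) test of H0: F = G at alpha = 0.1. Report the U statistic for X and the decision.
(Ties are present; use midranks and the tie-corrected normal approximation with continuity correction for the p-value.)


Step 1: Combine and sort all 10 observations; assign midranks.
sorted (value, group): (8,Y), (12,X), (13,Y), (14,X), (15,X), (20,X), (25,Y), (28,X), (28,Y), (29,X)
ranks: 8->1, 12->2, 13->3, 14->4, 15->5, 20->6, 25->7, 28->8.5, 28->8.5, 29->10
Step 2: Rank sum for X: R1 = 2 + 4 + 5 + 6 + 8.5 + 10 = 35.5.
Step 3: U_X = R1 - n1(n1+1)/2 = 35.5 - 6*7/2 = 35.5 - 21 = 14.5.
       U_Y = n1*n2 - U_X = 24 - 14.5 = 9.5.
Step 4: Ties are present, so use the tie-corrected normal approximation (with continuity correction) for the p-value.
Step 5: p-value = 0.668870; compare to alpha = 0.1. fail to reject H0.

U_X = 14.5, p = 0.668870, fail to reject H0 at alpha = 0.1.


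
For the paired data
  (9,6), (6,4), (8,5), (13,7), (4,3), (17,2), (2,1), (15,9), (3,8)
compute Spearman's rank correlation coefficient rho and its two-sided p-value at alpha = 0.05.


Step 1: Rank x and y separately (midranks; no ties here).
rank(x): 9->6, 6->4, 8->5, 13->7, 4->3, 17->9, 2->1, 15->8, 3->2
rank(y): 6->6, 4->4, 5->5, 7->7, 3->3, 2->2, 1->1, 9->9, 8->8
Step 2: d_i = R_x(i) - R_y(i); compute d_i^2.
  (6-6)^2=0, (4-4)^2=0, (5-5)^2=0, (7-7)^2=0, (3-3)^2=0, (9-2)^2=49, (1-1)^2=0, (8-9)^2=1, (2-8)^2=36
sum(d^2) = 86.
Step 3: rho = 1 - 6*86 / (9*(9^2 - 1)) = 1 - 516/720 = 0.283333.
Step 4: Under H0, t = rho * sqrt((n-2)/(1-rho^2)) = 0.7817 ~ t(7).
Step 5: Two-sided p-value from the t-distribution with 7 df = 0.460030.
Step 6: alpha = 0.05. fail to reject H0.

rho = 0.2833, p = 0.460030, fail to reject H0 at alpha = 0.05.


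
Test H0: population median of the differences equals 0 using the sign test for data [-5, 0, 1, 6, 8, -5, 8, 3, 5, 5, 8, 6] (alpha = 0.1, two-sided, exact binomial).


Step 1: Discard zero differences. Original n = 12; n_eff = number of nonzero differences = 11.
Nonzero differences (with sign): -5, +1, +6, +8, -5, +8, +3, +5, +5, +8, +6
Step 2: Count signs: positive = 9, negative = 2.
Step 3: Under H0: P(positive) = 0.5, so the number of positives S ~ Bin(11, 0.5).
Step 4: Two-sided exact p-value = sum of Bin(11,0.5) probabilities at or below the observed probability = 0.065430.
Step 5: alpha = 0.1. reject H0.

n_eff = 11, pos = 9, neg = 2, p = 0.065430, reject H0.


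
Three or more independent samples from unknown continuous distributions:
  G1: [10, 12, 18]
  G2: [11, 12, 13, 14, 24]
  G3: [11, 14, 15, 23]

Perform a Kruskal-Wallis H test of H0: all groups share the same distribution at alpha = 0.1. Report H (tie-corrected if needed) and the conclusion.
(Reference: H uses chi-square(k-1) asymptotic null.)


Step 1: Combine all N = 12 observations and assign midranks.
sorted (value, group, rank): (10,G1,1), (11,G2,2.5), (11,G3,2.5), (12,G1,4.5), (12,G2,4.5), (13,G2,6), (14,G2,7.5), (14,G3,7.5), (15,G3,9), (18,G1,10), (23,G3,11), (24,G2,12)
Step 2: Sum ranks within each group.
R_1 = 15.5 (n_1 = 3)
R_2 = 32.5 (n_2 = 5)
R_3 = 30 (n_3 = 4)
Step 3: H = 12/(N(N+1)) * sum(R_i^2/n_i) - 3(N+1)
     = 12/(12*13) * (15.5^2/3 + 32.5^2/5 + 30^2/4) - 3*13
     = 0.076923 * 516.333 - 39
     = 0.717949.
Step 4: Ties present; correction factor C = 1 - 18/(12^3 - 12) = 0.989510. Corrected H = 0.717949 / 0.989510 = 0.725559.
Step 5: Under H0, H ~ chi^2(2); p-value = 0.695740.
Step 6: alpha = 0.1. fail to reject H0.

H = 0.7256, df = 2, p = 0.695740, fail to reject H0.


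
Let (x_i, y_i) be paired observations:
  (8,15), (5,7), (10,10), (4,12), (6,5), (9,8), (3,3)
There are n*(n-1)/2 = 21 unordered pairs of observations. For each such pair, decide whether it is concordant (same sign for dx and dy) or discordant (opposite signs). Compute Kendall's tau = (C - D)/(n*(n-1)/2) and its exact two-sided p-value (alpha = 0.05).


Step 1: Enumerate the 21 unordered pairs (i,j) with i<j and classify each by sign(x_j-x_i) * sign(y_j-y_i).
  (1,2):dx=-3,dy=-8->C; (1,3):dx=+2,dy=-5->D; (1,4):dx=-4,dy=-3->C; (1,5):dx=-2,dy=-10->C
  (1,6):dx=+1,dy=-7->D; (1,7):dx=-5,dy=-12->C; (2,3):dx=+5,dy=+3->C; (2,4):dx=-1,dy=+5->D
  (2,5):dx=+1,dy=-2->D; (2,6):dx=+4,dy=+1->C; (2,7):dx=-2,dy=-4->C; (3,4):dx=-6,dy=+2->D
  (3,5):dx=-4,dy=-5->C; (3,6):dx=-1,dy=-2->C; (3,7):dx=-7,dy=-7->C; (4,5):dx=+2,dy=-7->D
  (4,6):dx=+5,dy=-4->D; (4,7):dx=-1,dy=-9->C; (5,6):dx=+3,dy=+3->C; (5,7):dx=-3,dy=-2->C
  (6,7):dx=-6,dy=-5->C
Step 2: C = 14, D = 7, total pairs = 21.
Step 3: tau = (C - D)/(n(n-1)/2) = (14 - 7)/21 = 0.333333.
Step 4: Exact two-sided p-value (enumerate n! = 5040 permutations of y under H0): p = 0.381349.
Step 5: alpha = 0.05. fail to reject H0.

tau_b = 0.3333 (C=14, D=7), p = 0.381349, fail to reject H0.


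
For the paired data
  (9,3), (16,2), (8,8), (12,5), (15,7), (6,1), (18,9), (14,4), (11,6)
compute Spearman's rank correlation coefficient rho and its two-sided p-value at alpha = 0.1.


Step 1: Rank x and y separately (midranks; no ties here).
rank(x): 9->3, 16->8, 8->2, 12->5, 15->7, 6->1, 18->9, 14->6, 11->4
rank(y): 3->3, 2->2, 8->8, 5->5, 7->7, 1->1, 9->9, 4->4, 6->6
Step 2: d_i = R_x(i) - R_y(i); compute d_i^2.
  (3-3)^2=0, (8-2)^2=36, (2-8)^2=36, (5-5)^2=0, (7-7)^2=0, (1-1)^2=0, (9-9)^2=0, (6-4)^2=4, (4-6)^2=4
sum(d^2) = 80.
Step 3: rho = 1 - 6*80 / (9*(9^2 - 1)) = 1 - 480/720 = 0.333333.
Step 4: Under H0, t = rho * sqrt((n-2)/(1-rho^2)) = 0.9354 ~ t(7).
Step 5: Two-sided p-value from the t-distribution with 7 df = 0.380713.
Step 6: alpha = 0.1. fail to reject H0.

rho = 0.3333, p = 0.380713, fail to reject H0 at alpha = 0.1.


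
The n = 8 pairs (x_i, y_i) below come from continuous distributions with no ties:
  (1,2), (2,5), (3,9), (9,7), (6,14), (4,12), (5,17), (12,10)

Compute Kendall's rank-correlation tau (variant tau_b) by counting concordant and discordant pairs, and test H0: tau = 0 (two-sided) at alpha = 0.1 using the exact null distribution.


Step 1: Enumerate the 28 unordered pairs (i,j) with i<j and classify each by sign(x_j-x_i) * sign(y_j-y_i).
  (1,2):dx=+1,dy=+3->C; (1,3):dx=+2,dy=+7->C; (1,4):dx=+8,dy=+5->C; (1,5):dx=+5,dy=+12->C
  (1,6):dx=+3,dy=+10->C; (1,7):dx=+4,dy=+15->C; (1,8):dx=+11,dy=+8->C; (2,3):dx=+1,dy=+4->C
  (2,4):dx=+7,dy=+2->C; (2,5):dx=+4,dy=+9->C; (2,6):dx=+2,dy=+7->C; (2,7):dx=+3,dy=+12->C
  (2,8):dx=+10,dy=+5->C; (3,4):dx=+6,dy=-2->D; (3,5):dx=+3,dy=+5->C; (3,6):dx=+1,dy=+3->C
  (3,7):dx=+2,dy=+8->C; (3,8):dx=+9,dy=+1->C; (4,5):dx=-3,dy=+7->D; (4,6):dx=-5,dy=+5->D
  (4,7):dx=-4,dy=+10->D; (4,8):dx=+3,dy=+3->C; (5,6):dx=-2,dy=-2->C; (5,7):dx=-1,dy=+3->D
  (5,8):dx=+6,dy=-4->D; (6,7):dx=+1,dy=+5->C; (6,8):dx=+8,dy=-2->D; (7,8):dx=+7,dy=-7->D
Step 2: C = 20, D = 8, total pairs = 28.
Step 3: tau = (C - D)/(n(n-1)/2) = (20 - 8)/28 = 0.428571.
Step 4: Exact two-sided p-value (enumerate n! = 40320 permutations of y under H0): p = 0.178869.
Step 5: alpha = 0.1. fail to reject H0.

tau_b = 0.4286 (C=20, D=8), p = 0.178869, fail to reject H0.


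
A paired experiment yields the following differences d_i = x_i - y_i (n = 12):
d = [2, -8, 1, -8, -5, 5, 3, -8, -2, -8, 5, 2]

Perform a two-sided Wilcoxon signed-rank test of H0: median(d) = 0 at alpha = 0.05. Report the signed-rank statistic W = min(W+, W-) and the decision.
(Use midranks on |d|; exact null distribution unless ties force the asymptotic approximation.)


Step 1: Drop any zero differences (none here) and take |d_i|.
|d| = [2, 8, 1, 8, 5, 5, 3, 8, 2, 8, 5, 2]
Step 2: Midrank |d_i| (ties get averaged ranks).
ranks: |2|->3, |8|->10.5, |1|->1, |8|->10.5, |5|->7, |5|->7, |3|->5, |8|->10.5, |2|->3, |8|->10.5, |5|->7, |2|->3
Step 3: Attach original signs; sum ranks with positive sign and with negative sign.
W+ = 3 + 1 + 7 + 5 + 7 + 3 = 26
W- = 10.5 + 10.5 + 7 + 10.5 + 3 + 10.5 = 52
(Check: W+ + W- = 78 should equal n(n+1)/2 = 78.)
Step 4: Test statistic W = min(W+, W-) = 26.
Step 5: Ties in |d|, so use the tie-corrected normal approximation.
        E[W] = n(n+1)/4 = 12*13/4 = 39.
        Tie groups: |d|=2 (t=3), |d|=5 (t=3), |d|=8 (t=4); sum(t^3 - t) = 108.
        Var[W] = n(n+1)(2n+1)/24 - sum(t^3-t)/48 = 3900/24 - 108/48 = 160.25.
        z = (W - E[W]) / sqrt(Var[W]) = (26 - 39) / 12.6590 = -1.0269.
        Two-sided p = 2*Phi(z) = 0.304450.
Step 6: alpha = 0.05. fail to reject H0.

W+ = 26, W- = 52, W = min = 26, p = 0.304450, fail to reject H0.


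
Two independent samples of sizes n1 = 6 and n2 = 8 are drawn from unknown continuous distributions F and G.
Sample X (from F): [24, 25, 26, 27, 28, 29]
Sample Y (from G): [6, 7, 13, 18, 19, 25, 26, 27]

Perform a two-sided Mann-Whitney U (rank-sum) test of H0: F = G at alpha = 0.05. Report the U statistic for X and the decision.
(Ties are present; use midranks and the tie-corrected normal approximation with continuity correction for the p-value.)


Step 1: Combine and sort all 14 observations; assign midranks.
sorted (value, group): (6,Y), (7,Y), (13,Y), (18,Y), (19,Y), (24,X), (25,X), (25,Y), (26,X), (26,Y), (27,X), (27,Y), (28,X), (29,X)
ranks: 6->1, 7->2, 13->3, 18->4, 19->5, 24->6, 25->7.5, 25->7.5, 26->9.5, 26->9.5, 27->11.5, 27->11.5, 28->13, 29->14
Step 2: Rank sum for X: R1 = 6 + 7.5 + 9.5 + 11.5 + 13 + 14 = 61.5.
Step 3: U_X = R1 - n1(n1+1)/2 = 61.5 - 6*7/2 = 61.5 - 21 = 40.5.
       U_Y = n1*n2 - U_X = 48 - 40.5 = 7.5.
Step 4: Ties are present, so use the tie-corrected normal approximation (with continuity correction) for the p-value.
Step 5: p-value = 0.038225; compare to alpha = 0.05. reject H0.

U_X = 40.5, p = 0.038225, reject H0 at alpha = 0.05.


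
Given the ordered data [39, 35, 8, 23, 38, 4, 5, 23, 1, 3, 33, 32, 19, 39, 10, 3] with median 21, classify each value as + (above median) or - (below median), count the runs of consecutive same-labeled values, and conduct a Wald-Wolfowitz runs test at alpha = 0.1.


Step 1: Compute median = 21; label A = above, B = below.
Labels in order: AABAABBABBAABABB  (n_A = 8, n_B = 8)
Step 2: Count runs R = 10.
Step 3: Under H0 (random ordering), E[R] = 2*n_A*n_B/(n_A+n_B) + 1 = 2*8*8/16 + 1 = 9.0000.
        Var[R] = 2*n_A*n_B*(2*n_A*n_B - n_A - n_B) / ((n_A+n_B)^2 * (n_A+n_B-1)) = 14336/3840 = 3.7333.
        SD[R] = 1.9322.
Step 4: Continuity-corrected z = (R - 0.5 - E[R]) / SD[R] = (10 - 0.5 - 9.0000) / 1.9322 = 0.2588.
Step 5: Two-sided p-value via normal approximation = 2*(1 - Phi(|z|)) = 0.795809.
Step 6: alpha = 0.1. fail to reject H0.

R = 10, z = 0.2588, p = 0.795809, fail to reject H0.


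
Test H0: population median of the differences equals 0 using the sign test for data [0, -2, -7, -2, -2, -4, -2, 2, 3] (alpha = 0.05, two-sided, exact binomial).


Step 1: Discard zero differences. Original n = 9; n_eff = number of nonzero differences = 8.
Nonzero differences (with sign): -2, -7, -2, -2, -4, -2, +2, +3
Step 2: Count signs: positive = 2, negative = 6.
Step 3: Under H0: P(positive) = 0.5, so the number of positives S ~ Bin(8, 0.5).
Step 4: Two-sided exact p-value = sum of Bin(8,0.5) probabilities at or below the observed probability = 0.289062.
Step 5: alpha = 0.05. fail to reject H0.

n_eff = 8, pos = 2, neg = 6, p = 0.289062, fail to reject H0.


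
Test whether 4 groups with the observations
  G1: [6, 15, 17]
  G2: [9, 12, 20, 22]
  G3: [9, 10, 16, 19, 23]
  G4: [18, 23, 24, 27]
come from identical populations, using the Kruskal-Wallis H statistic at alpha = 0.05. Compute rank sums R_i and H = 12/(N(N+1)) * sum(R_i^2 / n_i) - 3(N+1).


Step 1: Combine all N = 16 observations and assign midranks.
sorted (value, group, rank): (6,G1,1), (9,G2,2.5), (9,G3,2.5), (10,G3,4), (12,G2,5), (15,G1,6), (16,G3,7), (17,G1,8), (18,G4,9), (19,G3,10), (20,G2,11), (22,G2,12), (23,G3,13.5), (23,G4,13.5), (24,G4,15), (27,G4,16)
Step 2: Sum ranks within each group.
R_1 = 15 (n_1 = 3)
R_2 = 30.5 (n_2 = 4)
R_3 = 37 (n_3 = 5)
R_4 = 53.5 (n_4 = 4)
Step 3: H = 12/(N(N+1)) * sum(R_i^2/n_i) - 3(N+1)
     = 12/(16*17) * (15^2/3 + 30.5^2/4 + 37^2/5 + 53.5^2/4) - 3*17
     = 0.044118 * 1296.92 - 51
     = 6.217279.
Step 4: Ties present; correction factor C = 1 - 12/(16^3 - 16) = 0.997059. Corrected H = 6.217279 / 0.997059 = 6.235619.
Step 5: Under H0, H ~ chi^2(3); p-value = 0.100693.
Step 6: alpha = 0.05. fail to reject H0.

H = 6.2356, df = 3, p = 0.100693, fail to reject H0.


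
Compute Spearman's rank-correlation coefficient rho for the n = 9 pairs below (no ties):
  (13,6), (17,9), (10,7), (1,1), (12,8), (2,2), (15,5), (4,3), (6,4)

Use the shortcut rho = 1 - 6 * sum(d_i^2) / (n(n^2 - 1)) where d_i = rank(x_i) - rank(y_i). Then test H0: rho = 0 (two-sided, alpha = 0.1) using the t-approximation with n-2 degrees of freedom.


Step 1: Rank x and y separately (midranks; no ties here).
rank(x): 13->7, 17->9, 10->5, 1->1, 12->6, 2->2, 15->8, 4->3, 6->4
rank(y): 6->6, 9->9, 7->7, 1->1, 8->8, 2->2, 5->5, 3->3, 4->4
Step 2: d_i = R_x(i) - R_y(i); compute d_i^2.
  (7-6)^2=1, (9-9)^2=0, (5-7)^2=4, (1-1)^2=0, (6-8)^2=4, (2-2)^2=0, (8-5)^2=9, (3-3)^2=0, (4-4)^2=0
sum(d^2) = 18.
Step 3: rho = 1 - 6*18 / (9*(9^2 - 1)) = 1 - 108/720 = 0.850000.
Step 4: Under H0, t = rho * sqrt((n-2)/(1-rho^2)) = 4.2691 ~ t(7).
Step 5: Two-sided p-value from the t-distribution with 7 df = 0.003705.
Step 6: alpha = 0.1. reject H0.

rho = 0.8500, p = 0.003705, reject H0 at alpha = 0.1.


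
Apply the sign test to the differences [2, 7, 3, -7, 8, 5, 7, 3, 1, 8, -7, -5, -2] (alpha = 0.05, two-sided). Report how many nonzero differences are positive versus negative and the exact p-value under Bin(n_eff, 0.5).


Step 1: Discard zero differences. Original n = 13; n_eff = number of nonzero differences = 13.
Nonzero differences (with sign): +2, +7, +3, -7, +8, +5, +7, +3, +1, +8, -7, -5, -2
Step 2: Count signs: positive = 9, negative = 4.
Step 3: Under H0: P(positive) = 0.5, so the number of positives S ~ Bin(13, 0.5).
Step 4: Two-sided exact p-value = sum of Bin(13,0.5) probabilities at or below the observed probability = 0.266846.
Step 5: alpha = 0.05. fail to reject H0.

n_eff = 13, pos = 9, neg = 4, p = 0.266846, fail to reject H0.


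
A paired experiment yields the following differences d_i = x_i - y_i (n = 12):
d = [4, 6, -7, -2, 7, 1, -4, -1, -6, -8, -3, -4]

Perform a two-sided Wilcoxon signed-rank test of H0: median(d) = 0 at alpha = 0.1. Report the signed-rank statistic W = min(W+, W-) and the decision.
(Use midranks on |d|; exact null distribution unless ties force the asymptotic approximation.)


Step 1: Drop any zero differences (none here) and take |d_i|.
|d| = [4, 6, 7, 2, 7, 1, 4, 1, 6, 8, 3, 4]
Step 2: Midrank |d_i| (ties get averaged ranks).
ranks: |4|->6, |6|->8.5, |7|->10.5, |2|->3, |7|->10.5, |1|->1.5, |4|->6, |1|->1.5, |6|->8.5, |8|->12, |3|->4, |4|->6
Step 3: Attach original signs; sum ranks with positive sign and with negative sign.
W+ = 6 + 8.5 + 10.5 + 1.5 = 26.5
W- = 10.5 + 3 + 6 + 1.5 + 8.5 + 12 + 4 + 6 = 51.5
(Check: W+ + W- = 78 should equal n(n+1)/2 = 78.)
Step 4: Test statistic W = min(W+, W-) = 26.5.
Step 5: Ties in |d|, so use the tie-corrected normal approximation.
        E[W] = n(n+1)/4 = 12*13/4 = 39.
        Tie groups: |d|=1 (t=2), |d|=4 (t=3), |d|=6 (t=2), |d|=7 (t=2); sum(t^3 - t) = 42.
        Var[W] = n(n+1)(2n+1)/24 - sum(t^3-t)/48 = 3900/24 - 42/48 = 161.625.
        z = (W - E[W]) / sqrt(Var[W]) = (26.5 - 39) / 12.7132 = -0.9832.
        Two-sided p = 2*Phi(z) = 0.325494.
Step 6: alpha = 0.1. fail to reject H0.

W+ = 26.5, W- = 51.5, W = min = 26.5, p = 0.325494, fail to reject H0.


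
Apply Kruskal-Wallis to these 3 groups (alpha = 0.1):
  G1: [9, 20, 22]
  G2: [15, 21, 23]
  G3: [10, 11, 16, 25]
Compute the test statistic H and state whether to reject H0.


Step 1: Combine all N = 10 observations and assign midranks.
sorted (value, group, rank): (9,G1,1), (10,G3,2), (11,G3,3), (15,G2,4), (16,G3,5), (20,G1,6), (21,G2,7), (22,G1,8), (23,G2,9), (25,G3,10)
Step 2: Sum ranks within each group.
R_1 = 15 (n_1 = 3)
R_2 = 20 (n_2 = 3)
R_3 = 20 (n_3 = 4)
Step 3: H = 12/(N(N+1)) * sum(R_i^2/n_i) - 3(N+1)
     = 12/(10*11) * (15^2/3 + 20^2/3 + 20^2/4) - 3*11
     = 0.109091 * 308.333 - 33
     = 0.636364.
Step 4: No ties, so H is used without correction.
Step 5: Under H0, H ~ chi^2(2); p-value = 0.727471.
Step 6: alpha = 0.1. fail to reject H0.

H = 0.6364, df = 2, p = 0.727471, fail to reject H0.


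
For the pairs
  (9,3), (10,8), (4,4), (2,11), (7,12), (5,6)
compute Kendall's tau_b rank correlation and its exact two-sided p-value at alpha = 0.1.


Step 1: Enumerate the 15 unordered pairs (i,j) with i<j and classify each by sign(x_j-x_i) * sign(y_j-y_i).
  (1,2):dx=+1,dy=+5->C; (1,3):dx=-5,dy=+1->D; (1,4):dx=-7,dy=+8->D; (1,5):dx=-2,dy=+9->D
  (1,6):dx=-4,dy=+3->D; (2,3):dx=-6,dy=-4->C; (2,4):dx=-8,dy=+3->D; (2,5):dx=-3,dy=+4->D
  (2,6):dx=-5,dy=-2->C; (3,4):dx=-2,dy=+7->D; (3,5):dx=+3,dy=+8->C; (3,6):dx=+1,dy=+2->C
  (4,5):dx=+5,dy=+1->C; (4,6):dx=+3,dy=-5->D; (5,6):dx=-2,dy=-6->C
Step 2: C = 7, D = 8, total pairs = 15.
Step 3: tau = (C - D)/(n(n-1)/2) = (7 - 8)/15 = -0.066667.
Step 4: Exact two-sided p-value (enumerate n! = 720 permutations of y under H0): p = 1.000000.
Step 5: alpha = 0.1. fail to reject H0.

tau_b = -0.0667 (C=7, D=8), p = 1.000000, fail to reject H0.


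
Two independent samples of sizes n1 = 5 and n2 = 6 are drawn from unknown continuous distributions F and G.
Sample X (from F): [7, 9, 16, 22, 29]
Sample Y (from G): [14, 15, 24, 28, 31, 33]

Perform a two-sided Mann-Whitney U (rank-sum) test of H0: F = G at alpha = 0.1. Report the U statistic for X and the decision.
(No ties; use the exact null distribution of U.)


Step 1: Combine and sort all 11 observations; assign midranks.
sorted (value, group): (7,X), (9,X), (14,Y), (15,Y), (16,X), (22,X), (24,Y), (28,Y), (29,X), (31,Y), (33,Y)
ranks: 7->1, 9->2, 14->3, 15->4, 16->5, 22->6, 24->7, 28->8, 29->9, 31->10, 33->11
Step 2: Rank sum for X: R1 = 1 + 2 + 5 + 6 + 9 = 23.
Step 3: U_X = R1 - n1(n1+1)/2 = 23 - 5*6/2 = 23 - 15 = 8.
       U_Y = n1*n2 - U_X = 30 - 8 = 22.
Step 4: No ties, so the exact null distribution of U (based on enumerating the C(11,5) = 462 equally likely rank assignments) gives the two-sided p-value.
Step 5: p-value = 0.246753; compare to alpha = 0.1. fail to reject H0.

U_X = 8, p = 0.246753, fail to reject H0 at alpha = 0.1.


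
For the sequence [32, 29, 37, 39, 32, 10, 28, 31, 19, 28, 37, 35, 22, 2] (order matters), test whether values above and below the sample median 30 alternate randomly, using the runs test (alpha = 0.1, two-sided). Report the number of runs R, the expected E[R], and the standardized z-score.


Step 1: Compute median = 30; label A = above, B = below.
Labels in order: ABAAABBABBAABB  (n_A = 7, n_B = 7)
Step 2: Count runs R = 8.
Step 3: Under H0 (random ordering), E[R] = 2*n_A*n_B/(n_A+n_B) + 1 = 2*7*7/14 + 1 = 8.0000.
        Var[R] = 2*n_A*n_B*(2*n_A*n_B - n_A - n_B) / ((n_A+n_B)^2 * (n_A+n_B-1)) = 8232/2548 = 3.2308.
        SD[R] = 1.7974.
Step 4: R = E[R], so z = 0 with no continuity correction.
Step 5: Two-sided p-value via normal approximation = 2*(1 - Phi(|z|)) = 1.000000.
Step 6: alpha = 0.1. fail to reject H0.

R = 8, z = 0.0000, p = 1.000000, fail to reject H0.


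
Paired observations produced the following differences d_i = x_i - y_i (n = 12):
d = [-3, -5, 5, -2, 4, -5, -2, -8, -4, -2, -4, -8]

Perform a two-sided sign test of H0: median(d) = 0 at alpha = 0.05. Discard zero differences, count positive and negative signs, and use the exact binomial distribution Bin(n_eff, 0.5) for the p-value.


Step 1: Discard zero differences. Original n = 12; n_eff = number of nonzero differences = 12.
Nonzero differences (with sign): -3, -5, +5, -2, +4, -5, -2, -8, -4, -2, -4, -8
Step 2: Count signs: positive = 2, negative = 10.
Step 3: Under H0: P(positive) = 0.5, so the number of positives S ~ Bin(12, 0.5).
Step 4: Two-sided exact p-value = sum of Bin(12,0.5) probabilities at or below the observed probability = 0.038574.
Step 5: alpha = 0.05. reject H0.

n_eff = 12, pos = 2, neg = 10, p = 0.038574, reject H0.


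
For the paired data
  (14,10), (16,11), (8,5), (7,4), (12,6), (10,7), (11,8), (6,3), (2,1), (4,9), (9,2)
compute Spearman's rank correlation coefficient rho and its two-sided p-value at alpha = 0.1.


Step 1: Rank x and y separately (midranks; no ties here).
rank(x): 14->10, 16->11, 8->5, 7->4, 12->9, 10->7, 11->8, 6->3, 2->1, 4->2, 9->6
rank(y): 10->10, 11->11, 5->5, 4->4, 6->6, 7->7, 8->8, 3->3, 1->1, 9->9, 2->2
Step 2: d_i = R_x(i) - R_y(i); compute d_i^2.
  (10-10)^2=0, (11-11)^2=0, (5-5)^2=0, (4-4)^2=0, (9-6)^2=9, (7-7)^2=0, (8-8)^2=0, (3-3)^2=0, (1-1)^2=0, (2-9)^2=49, (6-2)^2=16
sum(d^2) = 74.
Step 3: rho = 1 - 6*74 / (11*(11^2 - 1)) = 1 - 444/1320 = 0.663636.
Step 4: Under H0, t = rho * sqrt((n-2)/(1-rho^2)) = 2.6614 ~ t(9).
Step 5: Two-sided p-value from the t-distribution with 9 df = 0.025984.
Step 6: alpha = 0.1. reject H0.

rho = 0.6636, p = 0.025984, reject H0 at alpha = 0.1.


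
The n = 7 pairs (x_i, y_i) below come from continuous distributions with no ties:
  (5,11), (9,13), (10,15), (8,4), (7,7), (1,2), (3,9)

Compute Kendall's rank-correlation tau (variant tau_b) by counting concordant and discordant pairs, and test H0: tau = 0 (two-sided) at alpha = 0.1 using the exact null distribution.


Step 1: Enumerate the 21 unordered pairs (i,j) with i<j and classify each by sign(x_j-x_i) * sign(y_j-y_i).
  (1,2):dx=+4,dy=+2->C; (1,3):dx=+5,dy=+4->C; (1,4):dx=+3,dy=-7->D; (1,5):dx=+2,dy=-4->D
  (1,6):dx=-4,dy=-9->C; (1,7):dx=-2,dy=-2->C; (2,3):dx=+1,dy=+2->C; (2,4):dx=-1,dy=-9->C
  (2,5):dx=-2,dy=-6->C; (2,6):dx=-8,dy=-11->C; (2,7):dx=-6,dy=-4->C; (3,4):dx=-2,dy=-11->C
  (3,5):dx=-3,dy=-8->C; (3,6):dx=-9,dy=-13->C; (3,7):dx=-7,dy=-6->C; (4,5):dx=-1,dy=+3->D
  (4,6):dx=-7,dy=-2->C; (4,7):dx=-5,dy=+5->D; (5,6):dx=-6,dy=-5->C; (5,7):dx=-4,dy=+2->D
  (6,7):dx=+2,dy=+7->C
Step 2: C = 16, D = 5, total pairs = 21.
Step 3: tau = (C - D)/(n(n-1)/2) = (16 - 5)/21 = 0.523810.
Step 4: Exact two-sided p-value (enumerate n! = 5040 permutations of y under H0): p = 0.136111.
Step 5: alpha = 0.1. fail to reject H0.

tau_b = 0.5238 (C=16, D=5), p = 0.136111, fail to reject H0.


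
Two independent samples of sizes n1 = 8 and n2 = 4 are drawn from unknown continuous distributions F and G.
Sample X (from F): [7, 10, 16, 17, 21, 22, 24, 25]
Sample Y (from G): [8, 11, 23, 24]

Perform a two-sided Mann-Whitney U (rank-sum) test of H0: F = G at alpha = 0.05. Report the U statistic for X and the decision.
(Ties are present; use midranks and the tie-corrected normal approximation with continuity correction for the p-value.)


Step 1: Combine and sort all 12 observations; assign midranks.
sorted (value, group): (7,X), (8,Y), (10,X), (11,Y), (16,X), (17,X), (21,X), (22,X), (23,Y), (24,X), (24,Y), (25,X)
ranks: 7->1, 8->2, 10->3, 11->4, 16->5, 17->6, 21->7, 22->8, 23->9, 24->10.5, 24->10.5, 25->12
Step 2: Rank sum for X: R1 = 1 + 3 + 5 + 6 + 7 + 8 + 10.5 + 12 = 52.5.
Step 3: U_X = R1 - n1(n1+1)/2 = 52.5 - 8*9/2 = 52.5 - 36 = 16.5.
       U_Y = n1*n2 - U_X = 32 - 16.5 = 15.5.
Step 4: Ties are present, so use the tie-corrected normal approximation (with continuity correction) for the p-value.
Step 5: p-value = 1.000000; compare to alpha = 0.05. fail to reject H0.

U_X = 16.5, p = 1.000000, fail to reject H0 at alpha = 0.05.


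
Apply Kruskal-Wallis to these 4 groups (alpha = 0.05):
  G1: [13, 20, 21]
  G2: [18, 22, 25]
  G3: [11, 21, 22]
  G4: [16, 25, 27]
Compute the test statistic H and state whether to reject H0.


Step 1: Combine all N = 12 observations and assign midranks.
sorted (value, group, rank): (11,G3,1), (13,G1,2), (16,G4,3), (18,G2,4), (20,G1,5), (21,G1,6.5), (21,G3,6.5), (22,G2,8.5), (22,G3,8.5), (25,G2,10.5), (25,G4,10.5), (27,G4,12)
Step 2: Sum ranks within each group.
R_1 = 13.5 (n_1 = 3)
R_2 = 23 (n_2 = 3)
R_3 = 16 (n_3 = 3)
R_4 = 25.5 (n_4 = 3)
Step 3: H = 12/(N(N+1)) * sum(R_i^2/n_i) - 3(N+1)
     = 12/(12*13) * (13.5^2/3 + 23^2/3 + 16^2/3 + 25.5^2/3) - 3*13
     = 0.076923 * 539.167 - 39
     = 2.474359.
Step 4: Ties present; correction factor C = 1 - 18/(12^3 - 12) = 0.989510. Corrected H = 2.474359 / 0.989510 = 2.500589.
Step 5: Under H0, H ~ chi^2(3); p-value = 0.475185.
Step 6: alpha = 0.05. fail to reject H0.

H = 2.5006, df = 3, p = 0.475185, fail to reject H0.
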